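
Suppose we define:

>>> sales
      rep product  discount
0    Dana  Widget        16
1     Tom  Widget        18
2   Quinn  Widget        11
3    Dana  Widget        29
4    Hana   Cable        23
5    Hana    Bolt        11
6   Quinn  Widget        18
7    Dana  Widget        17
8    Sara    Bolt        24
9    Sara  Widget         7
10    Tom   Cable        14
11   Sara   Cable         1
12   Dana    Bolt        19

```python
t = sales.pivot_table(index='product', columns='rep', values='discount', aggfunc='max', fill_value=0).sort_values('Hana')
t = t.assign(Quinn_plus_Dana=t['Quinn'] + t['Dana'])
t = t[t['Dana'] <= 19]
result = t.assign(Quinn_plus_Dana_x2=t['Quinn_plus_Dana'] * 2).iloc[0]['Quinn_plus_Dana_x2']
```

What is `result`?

pivot: rows=product, cols=rep, max(discount):
rep      Dana  Hana  Quinn  Sara  Tom
product                              
Bolt       19    11      0    24    0
Cable       0    23      0     1   14
Widget     29     0     18     7   18
sort by Hana:
rep      Dana  Hana  Quinn  Sara  Tom
product                              
Widget     29     0     18     7   18
Bolt       19    11      0    24    0
Cable       0    23      0     1   14
add column Quinn_plus_Dana = t['Quinn'] + t['Dana']:
rep      Dana  Hana  Quinn  Sara  Tom  Quinn_plus_Dana
product                                               
Widget     29     0     18     7   18               47
Bolt       19    11      0    24    0               19
Cable       0    23      0     1   14                0
filter rows where Dana <= 19:
rep      Dana  Hana  Quinn  Sara  Tom  Quinn_plus_Dana
product                                               
Bolt       19    11      0    24    0               19
Cable       0    23      0     1   14                0
add column Quinn_plus_Dana_x2 = t['Quinn_plus_Dana'] * 2:
rep      Dana  Hana  Quinn  Sara  Tom  Quinn_plus_Dana  Quinn_plus_Dana_x2
product                                                                   
Bolt       19    11      0    24    0               19                  38
Cable       0    23      0     1   14                0                   0
The value at position 0, column 'Quinn_plus_Dana_x2' is 38.

38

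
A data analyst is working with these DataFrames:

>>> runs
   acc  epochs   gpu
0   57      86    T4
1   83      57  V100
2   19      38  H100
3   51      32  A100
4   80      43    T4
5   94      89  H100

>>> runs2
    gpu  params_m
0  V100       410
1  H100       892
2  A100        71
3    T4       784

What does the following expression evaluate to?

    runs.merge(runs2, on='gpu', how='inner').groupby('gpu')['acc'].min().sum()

merge on 'gpu' (how='inner') → 6 rows:
   acc  epochs   gpu  params_m
0   57      86    T4       784
1   83      57  V100       410
2   19      38  H100       892
3   51      32  A100        71
4   80      43    T4       784
5   94      89  H100       892
group by gpu, min of acc:
gpu
A100    51
H100    19
T4      57
V100    83
Name: acc, dtype: int64
Finally, sum of the resulting series = 210.

210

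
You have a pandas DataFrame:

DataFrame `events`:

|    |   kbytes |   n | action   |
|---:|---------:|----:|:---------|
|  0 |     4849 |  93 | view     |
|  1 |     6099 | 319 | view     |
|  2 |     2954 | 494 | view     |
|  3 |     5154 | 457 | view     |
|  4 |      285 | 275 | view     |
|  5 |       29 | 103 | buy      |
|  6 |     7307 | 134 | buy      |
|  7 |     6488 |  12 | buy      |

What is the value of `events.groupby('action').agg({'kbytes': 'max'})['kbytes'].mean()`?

group by action, max of kbytes:
        kbytes
action        
buy       7307
view      6099
Then the mean of column 'kbytes': 6703.0

6703.0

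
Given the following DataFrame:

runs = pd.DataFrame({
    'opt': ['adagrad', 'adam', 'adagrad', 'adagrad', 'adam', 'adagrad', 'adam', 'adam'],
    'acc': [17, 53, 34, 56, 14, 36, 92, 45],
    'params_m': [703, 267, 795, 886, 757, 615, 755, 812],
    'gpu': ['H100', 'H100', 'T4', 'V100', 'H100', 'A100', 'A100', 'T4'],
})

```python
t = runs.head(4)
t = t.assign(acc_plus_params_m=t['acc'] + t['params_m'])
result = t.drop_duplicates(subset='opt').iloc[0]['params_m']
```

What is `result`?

take first 4 rows:
       opt  acc  params_m   gpu
0  adagrad   17       703  H100
1     adam   53       267  H100
2  adagrad   34       795    T4
3  adagrad   56       886  V100
add column acc_plus_params_m = t['acc'] + t['params_m']:
       opt  acc  params_m   gpu  acc_plus_params_m
0  adagrad   17       703  H100                720
1     adam   53       267  H100                320
2  adagrad   34       795    T4                829
3  adagrad   56       886  V100                942
drop duplicate opt (keep=first):
       opt  acc  params_m   gpu  acc_plus_params_m
0  adagrad   17       703  H100                720
1     adam   53       267  H100                320

703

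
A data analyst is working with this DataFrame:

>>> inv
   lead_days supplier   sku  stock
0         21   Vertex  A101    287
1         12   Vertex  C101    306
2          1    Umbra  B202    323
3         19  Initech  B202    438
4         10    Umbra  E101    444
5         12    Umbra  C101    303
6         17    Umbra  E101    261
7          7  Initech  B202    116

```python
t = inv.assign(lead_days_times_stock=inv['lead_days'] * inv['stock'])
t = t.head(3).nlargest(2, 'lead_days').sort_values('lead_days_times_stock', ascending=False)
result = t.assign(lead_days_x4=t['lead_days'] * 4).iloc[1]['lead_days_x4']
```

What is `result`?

add column lead_days_times_stock = inv['lead_days'] * inv['stock']:
   lead_days supplier   sku  stock  lead_days_times_stock
0         21   Vertex  A101    287                   6027
1         12   Vertex  C101    306                   3672
2          1    Umbra  B202    323                    323
3         19  Initech  B202    438                   8322
4         10    Umbra  E101    444                   4440
5         12    Umbra  C101    303                   3636
6         17    Umbra  E101    261                   4437
7          7  Initech  B202    116                    812
take first 3 rows:
   lead_days supplier   sku  stock  lead_days_times_stock
0         21   Vertex  A101    287                   6027
1         12   Vertex  C101    306                   3672
2          1    Umbra  B202    323                    323
take 2 rows with largest lead_days:
   lead_days supplier   sku  stock  lead_days_times_stock
0         21   Vertex  A101    287                   6027
1         12   Vertex  C101    306                   3672
sort by lead_days_times_stock descending:
   lead_days supplier   sku  stock  lead_days_times_stock
0         21   Vertex  A101    287                   6027
1         12   Vertex  C101    306                   3672
add column lead_days_x4 = t['lead_days'] * 4:
   lead_days supplier   sku  stock  lead_days_times_stock  lead_days_x4
0         21   Vertex  A101    287                   6027            84
1         12   Vertex  C101    306                   3672            48

48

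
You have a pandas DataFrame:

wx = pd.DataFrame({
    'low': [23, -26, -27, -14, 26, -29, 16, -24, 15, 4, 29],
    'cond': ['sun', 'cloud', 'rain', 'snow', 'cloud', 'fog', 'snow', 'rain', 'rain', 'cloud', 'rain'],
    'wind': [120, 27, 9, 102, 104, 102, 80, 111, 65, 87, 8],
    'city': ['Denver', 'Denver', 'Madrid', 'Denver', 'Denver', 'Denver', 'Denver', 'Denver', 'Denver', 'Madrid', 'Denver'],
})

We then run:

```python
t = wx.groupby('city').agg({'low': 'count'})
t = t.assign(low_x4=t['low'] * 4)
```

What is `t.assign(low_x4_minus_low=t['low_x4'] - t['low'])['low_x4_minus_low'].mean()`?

group by city, count of low:
        low
city       
Denver    9
Madrid    2
add column low_x4 = t['low'] * 4:
        low  low_x4
city               
Denver    9      36
Madrid    2       8
add column low_x4_minus_low = t['low_x4'] - t['low']:
        low  low_x4  low_x4_minus_low
city                                 
Denver    9      36                27
Madrid    2       8                 6
The mean of column 'low_x4_minus_low' is 16.5.

16.5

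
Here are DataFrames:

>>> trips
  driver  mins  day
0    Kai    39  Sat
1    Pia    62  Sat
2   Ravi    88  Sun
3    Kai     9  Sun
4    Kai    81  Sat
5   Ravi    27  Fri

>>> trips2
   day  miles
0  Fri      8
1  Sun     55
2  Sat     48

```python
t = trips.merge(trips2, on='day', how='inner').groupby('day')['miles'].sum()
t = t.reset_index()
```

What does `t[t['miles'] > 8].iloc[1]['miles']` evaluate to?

merge on 'day' (how='inner') → 6 rows:
  driver  mins  day  miles
0    Kai    39  Sat     48
1    Pia    62  Sat     48
2   Ravi    88  Sun     55
3    Kai     9  Sun     55
4    Kai    81  Sat     48
5   Ravi    27  Fri      8
group by day, sum of miles:
day
Fri      8
Sat    144
Sun    110
Name: miles, dtype: int64
reset_index():
   day  miles
0  Fri      8
1  Sat    144
2  Sun    110
filter rows where miles > 8:
   day  miles
1  Sat    144
2  Sun    110

110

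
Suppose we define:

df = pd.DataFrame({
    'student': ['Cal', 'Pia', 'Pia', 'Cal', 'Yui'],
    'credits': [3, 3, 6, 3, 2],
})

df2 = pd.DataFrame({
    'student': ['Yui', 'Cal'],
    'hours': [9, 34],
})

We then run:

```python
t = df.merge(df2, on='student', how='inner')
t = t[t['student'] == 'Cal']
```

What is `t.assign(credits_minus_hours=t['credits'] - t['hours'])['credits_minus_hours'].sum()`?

merge on 'student' (how='inner') → 3 rows:
  student  credits  hours
0     Cal        3     34
1     Cal        3     34
2     Yui        2      9
filter rows where student == 'Cal':
  student  credits  hours
0     Cal        3     34
1     Cal        3     34
add column credits_minus_hours = t['credits'] - t['hours']:
  student  credits  hours  credits_minus_hours
0     Cal        3     34                  -31
1     Cal        3     34                  -31
The sum of column 'credits_minus_hours' is -62.

-62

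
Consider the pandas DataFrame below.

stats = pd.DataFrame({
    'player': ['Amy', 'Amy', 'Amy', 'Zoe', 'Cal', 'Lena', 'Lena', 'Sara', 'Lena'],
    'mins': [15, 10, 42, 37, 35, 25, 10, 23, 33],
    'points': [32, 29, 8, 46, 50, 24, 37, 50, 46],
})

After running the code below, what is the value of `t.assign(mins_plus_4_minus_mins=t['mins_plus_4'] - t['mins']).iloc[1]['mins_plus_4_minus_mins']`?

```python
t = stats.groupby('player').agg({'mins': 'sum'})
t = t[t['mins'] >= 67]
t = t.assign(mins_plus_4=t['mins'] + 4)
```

4

group by player, sum of mins:
        mins
player      
Amy       67
Cal       35
Lena      68
Sara      23
Zoe       37
filter rows where mins >= 67:
        mins
player      
Amy       67
Lena      68
add column mins_plus_4 = t['mins'] + 4:
        mins  mins_plus_4
player                   
Amy       67           71
Lena      68           72
add column mins_plus_4_minus_mins = t['mins_plus_4'] - t['mins']:
        mins  mins_plus_4  mins_plus_4_minus_mins
player                                           
Amy       67           71                       4
Lena      68           72                       4
So iloc[1]['mins_plus_4_minus_mins'] = 4.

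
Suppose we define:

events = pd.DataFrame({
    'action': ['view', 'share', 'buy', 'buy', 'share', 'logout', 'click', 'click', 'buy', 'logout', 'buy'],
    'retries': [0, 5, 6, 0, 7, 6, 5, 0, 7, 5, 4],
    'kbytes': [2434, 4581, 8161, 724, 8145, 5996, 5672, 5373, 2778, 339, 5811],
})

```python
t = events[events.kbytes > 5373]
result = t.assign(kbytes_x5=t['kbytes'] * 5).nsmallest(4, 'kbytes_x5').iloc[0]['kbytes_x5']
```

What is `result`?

filter rows where kbytes > 5373:
    action  retries  kbytes
2      buy        6    8161
4    share        7    8145
5   logout        6    5996
6    click        5    5672
10     buy        4    5811
add column kbytes_x5 = t['kbytes'] * 5:
    action  retries  kbytes  kbytes_x5
2      buy        6    8161      40805
4    share        7    8145      40725
5   logout        6    5996      29980
6    click        5    5672      28360
10     buy        4    5811      29055
take 4 rows with smallest kbytes_x5:
    action  retries  kbytes  kbytes_x5
6    click        5    5672      28360
10     buy        4    5811      29055
5   logout        6    5996      29980
4    share        7    8145      40725
The value at position 0, column 'kbytes_x5' is 28360.

28360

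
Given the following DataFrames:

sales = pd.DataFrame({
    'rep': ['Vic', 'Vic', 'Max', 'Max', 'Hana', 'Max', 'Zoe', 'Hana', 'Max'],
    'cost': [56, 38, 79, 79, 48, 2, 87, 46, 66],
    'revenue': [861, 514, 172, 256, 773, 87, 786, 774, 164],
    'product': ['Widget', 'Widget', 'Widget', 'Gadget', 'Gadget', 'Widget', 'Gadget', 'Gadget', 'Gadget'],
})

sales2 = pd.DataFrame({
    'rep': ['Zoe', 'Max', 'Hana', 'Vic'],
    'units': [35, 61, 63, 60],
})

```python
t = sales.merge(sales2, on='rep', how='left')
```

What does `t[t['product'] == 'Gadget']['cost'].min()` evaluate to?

merge on 'rep' (how='left') → 9 rows:
    rep  cost  revenue product  units
0   Vic    56      861  Widget     60
1   Vic    38      514  Widget     60
2   Max    79      172  Widget     61
3   Max    79      256  Gadget     61
4  Hana    48      773  Gadget     63
5   Max     2       87  Widget     61
6   Zoe    87      786  Gadget     35
7  Hana    46      774  Gadget     63
8   Max    66      164  Gadget     61
filter rows where product == 'Gadget':
    rep  cost  revenue product  units
3   Max    79      256  Gadget     61
4  Hana    48      773  Gadget     63
6   Zoe    87      786  Gadget     35
7  Hana    46      774  Gadget     63
8   Max    66      164  Gadget     61
Reading off the min of column 'cost', we get 46.

46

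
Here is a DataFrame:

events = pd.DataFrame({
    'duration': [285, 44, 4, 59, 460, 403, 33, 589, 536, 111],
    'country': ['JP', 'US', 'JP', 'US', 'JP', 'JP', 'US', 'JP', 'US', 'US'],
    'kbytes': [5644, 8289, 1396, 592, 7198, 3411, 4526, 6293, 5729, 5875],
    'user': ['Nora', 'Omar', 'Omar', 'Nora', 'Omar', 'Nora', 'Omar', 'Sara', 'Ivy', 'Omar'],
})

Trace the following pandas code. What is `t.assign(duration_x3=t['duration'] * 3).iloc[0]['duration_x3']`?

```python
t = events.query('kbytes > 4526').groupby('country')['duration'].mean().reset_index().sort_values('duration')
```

691.0

filter rows where kbytes > 4526:
   duration country  kbytes  user
0       285      JP    5644  Nora
1        44      US    8289  Omar
4       460      JP    7198  Omar
7       589      JP    6293  Sara
8       536      US    5729   Ivy
9       111      US    5875  Omar
group by country, mean of duration:
country
JP    444.666667
US    230.333333
Name: duration, dtype: float64
reset_index():
  country    duration
0      JP  444.666667
1      US  230.333333
sort by duration:
  country    duration
1      US  230.333333
0      JP  444.666667
add column duration_x3 = t['duration'] * 3:
  country    duration  duration_x3
1      US  230.333333        691.0
0      JP  444.666667       1334.0
Reading off the value at position 0, column 'duration_x3', we get 691.0.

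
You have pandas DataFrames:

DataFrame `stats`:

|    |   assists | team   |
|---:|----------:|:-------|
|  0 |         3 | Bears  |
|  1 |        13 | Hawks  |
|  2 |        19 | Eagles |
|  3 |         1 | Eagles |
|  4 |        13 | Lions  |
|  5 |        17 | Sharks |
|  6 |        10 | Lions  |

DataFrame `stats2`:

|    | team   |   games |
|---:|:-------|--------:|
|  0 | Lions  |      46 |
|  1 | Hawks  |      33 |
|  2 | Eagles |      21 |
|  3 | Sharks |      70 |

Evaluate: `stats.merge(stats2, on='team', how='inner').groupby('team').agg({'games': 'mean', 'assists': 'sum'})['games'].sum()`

merge on 'team' (how='inner') → 6 rows:
   assists    team  games
0       13   Hawks     33
1       19  Eagles     21
2        1  Eagles     21
3       13   Lions     46
4       17  Sharks     70
5       10   Lions     46
group by team: mean(games), sum(assists):
        games  assists
team                  
Eagles   21.0       20
Hawks    33.0       13
Lions    46.0       23
Sharks   70.0       17
Taking the sum of column 'games' gives 170.0.

170.0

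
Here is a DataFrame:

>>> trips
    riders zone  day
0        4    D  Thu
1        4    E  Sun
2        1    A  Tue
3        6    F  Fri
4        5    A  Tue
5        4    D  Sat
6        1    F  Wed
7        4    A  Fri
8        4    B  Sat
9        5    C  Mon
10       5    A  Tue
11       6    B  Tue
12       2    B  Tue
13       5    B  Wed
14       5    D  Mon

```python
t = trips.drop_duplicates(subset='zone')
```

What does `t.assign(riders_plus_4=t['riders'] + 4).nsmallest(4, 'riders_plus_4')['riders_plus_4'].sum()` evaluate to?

29

drop duplicate zone (keep=first):
   riders zone  day
0       4    D  Thu
1       4    E  Sun
2       1    A  Tue
3       6    F  Fri
8       4    B  Sat
9       5    C  Mon
add column riders_plus_4 = t['riders'] + 4:
   riders zone  day  riders_plus_4
0       4    D  Thu              8
1       4    E  Sun              8
2       1    A  Tue              5
3       6    F  Fri             10
8       4    B  Sat              8
9       5    C  Mon              9
take 4 rows with smallest riders_plus_4:
   riders zone  day  riders_plus_4
2       1    A  Tue              5
0       4    D  Thu              8
1       4    E  Sun              8
8       4    B  Sat              8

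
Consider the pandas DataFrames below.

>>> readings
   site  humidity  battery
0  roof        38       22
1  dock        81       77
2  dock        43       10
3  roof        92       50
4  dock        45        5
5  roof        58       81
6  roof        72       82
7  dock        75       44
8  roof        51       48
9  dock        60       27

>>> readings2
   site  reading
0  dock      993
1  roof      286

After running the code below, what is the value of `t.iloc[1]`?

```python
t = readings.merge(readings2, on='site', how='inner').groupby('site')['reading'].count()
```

5

merge on 'site' (how='inner') → 10 rows:
   site  humidity  battery  reading
0  roof        38       22      286
1  dock        81       77      993
2  dock        43       10      993
3  roof        92       50      286
4  dock        45        5      993
5  roof        58       81      286
6  roof        72       82      286
7  dock        75       44      993
8  roof        51       48      286
9  dock        60       27      993
group by site, count of reading:
site
dock    5
roof    5
Name: reading, dtype: int64
Then the value at position 1: 5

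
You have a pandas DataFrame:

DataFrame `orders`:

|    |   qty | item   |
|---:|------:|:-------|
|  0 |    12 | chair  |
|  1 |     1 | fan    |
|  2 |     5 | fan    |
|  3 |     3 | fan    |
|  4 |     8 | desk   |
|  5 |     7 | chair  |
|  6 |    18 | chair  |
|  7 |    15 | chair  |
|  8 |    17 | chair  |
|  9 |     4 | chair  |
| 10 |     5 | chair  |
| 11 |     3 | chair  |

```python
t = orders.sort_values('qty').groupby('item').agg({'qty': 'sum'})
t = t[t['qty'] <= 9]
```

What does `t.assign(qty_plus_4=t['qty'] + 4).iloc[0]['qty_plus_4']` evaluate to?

12

sort by qty:
    qty   item
1     1    fan
3     3    fan
11    3  chair
9     4  chair
2     5    fan
10    5  chair
5     7  chair
4     8   desk
0    12  chair
7    15  chair
8    17  chair
6    18  chair
group by item, sum of qty:
       qty
item      
chair   81
desk     8
fan      9
filter rows where qty <= 9:
      qty
item     
desk    8
fan     9
add column qty_plus_4 = t['qty'] + 4:
      qty  qty_plus_4
item                 
desk    8          12
fan     9          13
So iloc[0]['qty_plus_4'] = 12.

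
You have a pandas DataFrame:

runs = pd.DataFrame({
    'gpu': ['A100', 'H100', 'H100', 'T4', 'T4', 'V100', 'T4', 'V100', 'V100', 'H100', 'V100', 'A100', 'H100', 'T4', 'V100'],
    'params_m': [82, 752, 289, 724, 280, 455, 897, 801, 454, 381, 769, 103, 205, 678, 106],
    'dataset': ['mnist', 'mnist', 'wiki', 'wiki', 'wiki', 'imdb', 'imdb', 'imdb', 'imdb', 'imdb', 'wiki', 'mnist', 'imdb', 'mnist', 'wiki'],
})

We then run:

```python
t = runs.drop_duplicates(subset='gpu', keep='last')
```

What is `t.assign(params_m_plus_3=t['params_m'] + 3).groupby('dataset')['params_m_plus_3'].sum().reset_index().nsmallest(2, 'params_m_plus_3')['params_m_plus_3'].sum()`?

317

drop duplicate gpu (keep=last):
     gpu  params_m dataset
11  A100       103   mnist
12  H100       205    imdb
13    T4       678   mnist
14  V100       106    wiki
add column params_m_plus_3 = t['params_m'] + 3:
     gpu  params_m dataset  params_m_plus_3
11  A100       103   mnist              106
12  H100       205    imdb              208
13    T4       678   mnist              681
14  V100       106    wiki              109
group by dataset, sum of params_m_plus_3:
dataset
imdb     208
mnist    787
wiki     109
Name: params_m_plus_3, dtype: int64
reset_index():
  dataset  params_m_plus_3
0    imdb              208
1   mnist              787
2    wiki              109
take 2 rows with smallest params_m_plus_3:
  dataset  params_m_plus_3
2    wiki              109
0    imdb              208
Hence 317.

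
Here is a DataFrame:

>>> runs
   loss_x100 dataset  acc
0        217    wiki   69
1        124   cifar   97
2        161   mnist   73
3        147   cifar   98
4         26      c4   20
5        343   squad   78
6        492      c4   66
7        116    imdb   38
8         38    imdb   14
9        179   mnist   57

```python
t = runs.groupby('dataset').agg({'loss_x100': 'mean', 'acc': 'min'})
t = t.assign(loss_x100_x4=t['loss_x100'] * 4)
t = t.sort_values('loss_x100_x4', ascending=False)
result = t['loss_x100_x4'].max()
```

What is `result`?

group by dataset: mean(loss_x100), min(acc):
         loss_x100  acc
dataset                
c4           259.0   20
cifar        135.5   97
imdb          77.0   14
mnist        170.0   57
squad        343.0   78
wiki         217.0   69
add column loss_x100_x4 = t['loss_x100'] * 4:
         loss_x100  acc  loss_x100_x4
dataset                              
c4           259.0   20        1036.0
cifar        135.5   97         542.0
imdb          77.0   14         308.0
mnist        170.0   57         680.0
squad        343.0   78        1372.0
wiki         217.0   69         868.0
sort by loss_x100_x4 descending:
         loss_x100  acc  loss_x100_x4
dataset                              
squad        343.0   78        1372.0
c4           259.0   20        1036.0
wiki         217.0   69         868.0
mnist        170.0   57         680.0
cifar        135.5   97         542.0
imdb          77.0   14         308.0
max of column 'loss_x100_x4' → 1372.0

1372.0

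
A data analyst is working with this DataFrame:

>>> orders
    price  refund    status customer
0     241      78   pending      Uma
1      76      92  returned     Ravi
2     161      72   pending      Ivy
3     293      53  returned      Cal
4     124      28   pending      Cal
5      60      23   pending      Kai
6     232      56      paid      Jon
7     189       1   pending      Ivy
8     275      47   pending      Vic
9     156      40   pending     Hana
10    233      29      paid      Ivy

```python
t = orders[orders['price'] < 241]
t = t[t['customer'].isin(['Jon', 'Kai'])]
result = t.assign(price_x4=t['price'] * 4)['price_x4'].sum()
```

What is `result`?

1168

filter rows where price < 241:
    price  refund    status customer
1      76      92  returned     Ravi
2     161      72   pending      Ivy
4     124      28   pending      Cal
5      60      23   pending      Kai
6     232      56      paid      Jon
7     189       1   pending      Ivy
9     156      40   pending     Hana
10    233      29      paid      Ivy
filter rows where customer in ['Jon', 'Kai']:
   price  refund   status customer
5     60      23  pending      Kai
6    232      56     paid      Jon
add column price_x4 = t['price'] * 4:
   price  refund   status customer  price_x4
5     60      23  pending      Kai       240
6    232      56     paid      Jon       928
Taking the sum of column 'price_x4' gives 1168.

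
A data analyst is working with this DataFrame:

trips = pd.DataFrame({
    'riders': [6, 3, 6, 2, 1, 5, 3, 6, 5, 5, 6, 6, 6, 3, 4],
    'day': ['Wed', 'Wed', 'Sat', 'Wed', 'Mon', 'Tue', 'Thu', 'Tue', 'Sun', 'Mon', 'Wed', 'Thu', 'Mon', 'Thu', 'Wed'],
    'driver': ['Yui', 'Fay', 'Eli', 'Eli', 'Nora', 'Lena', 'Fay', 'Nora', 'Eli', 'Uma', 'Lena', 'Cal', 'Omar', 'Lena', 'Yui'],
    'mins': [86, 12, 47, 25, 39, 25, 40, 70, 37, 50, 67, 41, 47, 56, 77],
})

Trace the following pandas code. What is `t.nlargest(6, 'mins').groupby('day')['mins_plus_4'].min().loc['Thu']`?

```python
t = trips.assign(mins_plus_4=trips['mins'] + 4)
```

60

add column mins_plus_4 = trips['mins'] + 4:
    riders  day driver  mins  mins_plus_4
0        6  Wed    Yui    86           90
1        3  Wed    Fay    12           16
2        6  Sat    Eli    47           51
3        2  Wed    Eli    25           29
4        1  Mon   Nora    39           43
5        5  Tue   Lena    25           29
6        3  Thu    Fay    40           44
7        6  Tue   Nora    70           74
8        5  Sun    Eli    37           41
9        5  Mon    Uma    50           54
10       6  Wed   Lena    67           71
11       6  Thu    Cal    41           45
12       6  Mon   Omar    47           51
13       3  Thu   Lena    56           60
14       4  Wed    Yui    77           81
take 6 rows with largest mins:
    riders  day driver  mins  mins_plus_4
0        6  Wed    Yui    86           90
14       4  Wed    Yui    77           81
7        6  Tue   Nora    70           74
10       6  Wed   Lena    67           71
13       3  Thu   Lena    56           60
9        5  Mon    Uma    50           54
group by day, min of mins_plus_4:
day
Mon    54
Thu    60
Tue    74
Wed    71
Name: mins_plus_4, dtype: int64
The value at index 'Thu' is 60.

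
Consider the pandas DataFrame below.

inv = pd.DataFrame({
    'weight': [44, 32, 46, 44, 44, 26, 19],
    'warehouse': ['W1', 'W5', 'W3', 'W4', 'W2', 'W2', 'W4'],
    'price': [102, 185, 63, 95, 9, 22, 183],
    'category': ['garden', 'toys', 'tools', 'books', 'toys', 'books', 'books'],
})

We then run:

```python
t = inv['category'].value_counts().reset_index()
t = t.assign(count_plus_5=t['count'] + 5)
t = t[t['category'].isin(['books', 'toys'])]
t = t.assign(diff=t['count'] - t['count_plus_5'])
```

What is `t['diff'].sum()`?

-10

value_counts of category:
category
books     3
toys      2
garden    1
tools     1
Name: count, dtype: int64
reset_index():
  category  count
0    books      3
1     toys      2
2   garden      1
3    tools      1
add column count_plus_5 = t['count'] + 5:
  category  count  count_plus_5
0    books      3             8
1     toys      2             7
2   garden      1             6
3    tools      1             6
filter rows where category in ['books', 'toys']:
  category  count  count_plus_5
0    books      3             8
1     toys      2             7
add column diff = t['count'] - t['count_plus_5']:
  category  count  count_plus_5  diff
0    books      3             8    -5
1     toys      2             7    -5
sum of column 'diff' → -10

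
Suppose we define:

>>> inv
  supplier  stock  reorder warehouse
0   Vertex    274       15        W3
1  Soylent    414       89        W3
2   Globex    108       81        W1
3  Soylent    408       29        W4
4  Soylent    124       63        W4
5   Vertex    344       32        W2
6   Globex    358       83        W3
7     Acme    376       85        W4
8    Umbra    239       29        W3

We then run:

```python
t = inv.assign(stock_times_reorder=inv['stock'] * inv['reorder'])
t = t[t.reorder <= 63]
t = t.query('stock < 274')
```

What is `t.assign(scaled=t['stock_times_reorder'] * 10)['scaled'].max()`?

add column stock_times_reorder = inv['stock'] * inv['reorder']:
  supplier  stock  reorder warehouse  stock_times_reorder
0   Vertex    274       15        W3                 4110
1  Soylent    414       89        W3                36846
2   Globex    108       81        W1                 8748
3  Soylent    408       29        W4                11832
4  Soylent    124       63        W4                 7812
5   Vertex    344       32        W2                11008
6   Globex    358       83        W3                29714
7     Acme    376       85        W4                31960
8    Umbra    239       29        W3                 6931
filter rows where reorder <= 63:
  supplier  stock  reorder warehouse  stock_times_reorder
0   Vertex    274       15        W3                 4110
3  Soylent    408       29        W4                11832
4  Soylent    124       63        W4                 7812
5   Vertex    344       32        W2                11008
8    Umbra    239       29        W3                 6931
filter rows where stock < 274:
  supplier  stock  reorder warehouse  stock_times_reorder
4  Soylent    124       63        W4                 7812
8    Umbra    239       29        W3                 6931
add column scaled = t['stock_times_reorder'] * 10:
  supplier  stock  reorder warehouse  stock_times_reorder  scaled
4  Soylent    124       63        W4                 7812   78120
8    Umbra    239       29        W3                 6931   69310
Hence 78120.

78120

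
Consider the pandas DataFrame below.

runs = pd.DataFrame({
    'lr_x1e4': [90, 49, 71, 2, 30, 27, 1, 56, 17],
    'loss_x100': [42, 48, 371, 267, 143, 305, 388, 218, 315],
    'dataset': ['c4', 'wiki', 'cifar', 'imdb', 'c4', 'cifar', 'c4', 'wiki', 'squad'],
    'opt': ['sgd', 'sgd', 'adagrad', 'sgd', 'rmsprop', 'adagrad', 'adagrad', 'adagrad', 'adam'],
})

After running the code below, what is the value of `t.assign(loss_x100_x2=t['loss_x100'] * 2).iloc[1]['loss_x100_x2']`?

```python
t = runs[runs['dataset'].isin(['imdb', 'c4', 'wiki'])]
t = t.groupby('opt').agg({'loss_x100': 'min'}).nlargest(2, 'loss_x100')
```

filter rows where dataset in ['imdb', 'c4', 'wiki']:
   lr_x1e4  loss_x100 dataset      opt
0       90         42      c4      sgd
1       49         48    wiki      sgd
3        2        267    imdb      sgd
4       30        143      c4  rmsprop
6        1        388      c4  adagrad
7       56        218    wiki  adagrad
group by opt, min of loss_x100:
         loss_x100
opt               
adagrad        218
rmsprop        143
sgd             42
take 2 rows with largest loss_x100:
         loss_x100
opt               
adagrad        218
rmsprop        143
add column loss_x100_x2 = t['loss_x100'] * 2:
         loss_x100  loss_x100_x2
opt                             
adagrad        218           436
rmsprop        143           286
Hence 286.

286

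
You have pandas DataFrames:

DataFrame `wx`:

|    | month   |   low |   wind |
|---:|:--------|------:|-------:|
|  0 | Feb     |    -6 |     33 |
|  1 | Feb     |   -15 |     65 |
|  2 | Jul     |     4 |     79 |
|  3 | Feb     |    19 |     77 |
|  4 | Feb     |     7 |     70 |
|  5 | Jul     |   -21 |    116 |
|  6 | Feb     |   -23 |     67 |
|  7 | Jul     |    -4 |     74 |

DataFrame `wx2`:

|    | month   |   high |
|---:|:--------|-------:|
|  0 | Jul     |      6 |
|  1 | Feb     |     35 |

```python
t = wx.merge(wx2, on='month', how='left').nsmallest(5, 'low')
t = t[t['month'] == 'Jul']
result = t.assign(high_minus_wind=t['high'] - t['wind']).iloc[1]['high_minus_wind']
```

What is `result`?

merge on 'month' (how='left') → 8 rows:
  month  low  wind  high
0   Feb   -6    33    35
1   Feb  -15    65    35
2   Jul    4    79     6
3   Feb   19    77    35
4   Feb    7    70    35
5   Jul  -21   116     6
6   Feb  -23    67    35
7   Jul   -4    74     6
take 5 rows with smallest low:
  month  low  wind  high
6   Feb  -23    67    35
5   Jul  -21   116     6
1   Feb  -15    65    35
0   Feb   -6    33    35
7   Jul   -4    74     6
filter rows where month == 'Jul':
  month  low  wind  high
5   Jul  -21   116     6
7   Jul   -4    74     6
add column high_minus_wind = t['high'] - t['wind']:
  month  low  wind  high  high_minus_wind
5   Jul  -21   116     6             -110
7   Jul   -4    74     6              -68

-68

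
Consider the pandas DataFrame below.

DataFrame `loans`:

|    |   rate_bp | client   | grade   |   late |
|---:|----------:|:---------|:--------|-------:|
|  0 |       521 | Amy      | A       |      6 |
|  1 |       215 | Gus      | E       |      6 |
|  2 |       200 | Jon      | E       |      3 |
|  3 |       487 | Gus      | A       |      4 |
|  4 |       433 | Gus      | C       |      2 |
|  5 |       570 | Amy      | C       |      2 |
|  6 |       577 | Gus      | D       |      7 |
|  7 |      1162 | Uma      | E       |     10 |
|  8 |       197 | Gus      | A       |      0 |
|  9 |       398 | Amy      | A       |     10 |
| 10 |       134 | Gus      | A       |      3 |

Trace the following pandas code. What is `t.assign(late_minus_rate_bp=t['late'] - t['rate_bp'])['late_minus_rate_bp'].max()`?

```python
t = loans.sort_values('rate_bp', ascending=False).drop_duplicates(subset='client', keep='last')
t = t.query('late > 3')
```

sort by rate_bp descending:
    rate_bp client grade  late
7      1162    Uma     E    10
6       577    Gus     D     7
5       570    Amy     C     2
0       521    Amy     A     6
3       487    Gus     A     4
4       433    Gus     C     2
9       398    Amy     A    10
1       215    Gus     E     6
2       200    Jon     E     3
8       197    Gus     A     0
10      134    Gus     A     3
drop duplicate client (keep=last):
    rate_bp client grade  late
7      1162    Uma     E    10
9       398    Amy     A    10
2       200    Jon     E     3
10      134    Gus     A     3
filter rows where late > 3:
   rate_bp client grade  late
7     1162    Uma     E    10
9      398    Amy     A    10
add column late_minus_rate_bp = t['late'] - t['rate_bp']:
   rate_bp client grade  late  late_minus_rate_bp
7     1162    Uma     E    10               -1152
9      398    Amy     A    10                -388
Reading off the max of column 'late_minus_rate_bp', we get -388.

-388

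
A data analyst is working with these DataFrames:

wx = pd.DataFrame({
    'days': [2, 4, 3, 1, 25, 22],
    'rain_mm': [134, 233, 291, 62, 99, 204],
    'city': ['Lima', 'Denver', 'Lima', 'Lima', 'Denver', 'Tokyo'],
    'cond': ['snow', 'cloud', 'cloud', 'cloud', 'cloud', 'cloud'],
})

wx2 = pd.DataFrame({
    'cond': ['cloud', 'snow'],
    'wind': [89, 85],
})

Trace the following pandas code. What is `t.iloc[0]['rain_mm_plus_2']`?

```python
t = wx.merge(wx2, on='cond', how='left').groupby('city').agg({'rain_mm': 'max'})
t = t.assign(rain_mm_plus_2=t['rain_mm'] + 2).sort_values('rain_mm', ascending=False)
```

293

merge on 'cond' (how='left') → 6 rows:
   days  rain_mm    city   cond  wind
0     2      134    Lima   snow    85
1     4      233  Denver  cloud    89
2     3      291    Lima  cloud    89
3     1       62    Lima  cloud    89
4    25       99  Denver  cloud    89
5    22      204   Tokyo  cloud    89
group by city, max of rain_mm:
        rain_mm
city           
Denver      233
Lima        291
Tokyo       204
add column rain_mm_plus_2 = t['rain_mm'] + 2:
        rain_mm  rain_mm_plus_2
city                           
Denver      233             235
Lima        291             293
Tokyo       204             206
sort by rain_mm descending:
        rain_mm  rain_mm_plus_2
city                           
Lima        291             293
Denver      233             235
Tokyo       204             206
value at position 0, column 'rain_mm_plus_2' → 293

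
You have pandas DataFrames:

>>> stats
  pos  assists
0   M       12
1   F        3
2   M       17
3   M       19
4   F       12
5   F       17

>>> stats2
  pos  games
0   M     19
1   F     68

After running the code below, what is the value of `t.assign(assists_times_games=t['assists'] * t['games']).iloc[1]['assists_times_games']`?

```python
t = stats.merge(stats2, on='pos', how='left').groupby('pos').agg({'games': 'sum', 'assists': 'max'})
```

merge on 'pos' (how='left') → 6 rows:
  pos  assists  games
0   M       12     19
1   F        3     68
2   M       17     19
3   M       19     19
4   F       12     68
5   F       17     68
group by pos: sum(games), max(assists):
     games  assists
pos                
F      204       17
M       57       19
add column assists_times_games = t['assists'] * t['games']:
     games  assists  assists_times_games
pos                                     
F      204       17                 3468
M       57       19                 1083

1083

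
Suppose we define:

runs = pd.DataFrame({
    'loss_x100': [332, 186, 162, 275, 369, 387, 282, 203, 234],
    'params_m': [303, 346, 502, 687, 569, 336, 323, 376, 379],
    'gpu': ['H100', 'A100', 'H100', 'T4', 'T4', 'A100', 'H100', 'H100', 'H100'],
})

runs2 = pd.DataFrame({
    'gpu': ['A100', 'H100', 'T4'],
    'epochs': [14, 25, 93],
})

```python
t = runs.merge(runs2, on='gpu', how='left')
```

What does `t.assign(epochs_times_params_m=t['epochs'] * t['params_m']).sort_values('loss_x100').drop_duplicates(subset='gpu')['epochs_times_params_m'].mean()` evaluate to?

27095.0

merge on 'gpu' (how='left') → 9 rows:
   loss_x100  params_m   gpu  epochs
0        332       303  H100      25
1        186       346  A100      14
2        162       502  H100      25
3        275       687    T4      93
4        369       569    T4      93
5        387       336  A100      14
6        282       323  H100      25
7        203       376  H100      25
8        234       379  H100      25
add column epochs_times_params_m = t['epochs'] * t['params_m']:
   loss_x100  params_m   gpu  epochs  epochs_times_params_m
0        332       303  H100      25                   7575
1        186       346  A100      14                   4844
2        162       502  H100      25                  12550
3        275       687    T4      93                  63891
4        369       569    T4      93                  52917
5        387       336  A100      14                   4704
6        282       323  H100      25                   8075
7        203       376  H100      25                   9400
8        234       379  H100      25                   9475
sort by loss_x100:
   loss_x100  params_m   gpu  epochs  epochs_times_params_m
2        162       502  H100      25                  12550
1        186       346  A100      14                   4844
7        203       376  H100      25                   9400
8        234       379  H100      25                   9475
3        275       687    T4      93                  63891
6        282       323  H100      25                   8075
0        332       303  H100      25                   7575
4        369       569    T4      93                  52917
5        387       336  A100      14                   4704
drop duplicate gpu (keep=first):
   loss_x100  params_m   gpu  epochs  epochs_times_params_m
2        162       502  H100      25                  12550
1        186       346  A100      14                   4844
3        275       687    T4      93                  63891
mean of column 'epochs_times_params_m' → 27095.0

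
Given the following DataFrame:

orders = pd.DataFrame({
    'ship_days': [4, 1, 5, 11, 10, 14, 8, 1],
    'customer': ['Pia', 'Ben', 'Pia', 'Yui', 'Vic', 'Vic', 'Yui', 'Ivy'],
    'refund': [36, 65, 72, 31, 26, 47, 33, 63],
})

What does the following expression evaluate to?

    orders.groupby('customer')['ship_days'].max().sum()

group by customer, max of ship_days:
customer
Ben     1
Ivy     1
Pia     5
Vic    14
Yui    11
Name: ship_days, dtype: int64
So sum() = 32.

32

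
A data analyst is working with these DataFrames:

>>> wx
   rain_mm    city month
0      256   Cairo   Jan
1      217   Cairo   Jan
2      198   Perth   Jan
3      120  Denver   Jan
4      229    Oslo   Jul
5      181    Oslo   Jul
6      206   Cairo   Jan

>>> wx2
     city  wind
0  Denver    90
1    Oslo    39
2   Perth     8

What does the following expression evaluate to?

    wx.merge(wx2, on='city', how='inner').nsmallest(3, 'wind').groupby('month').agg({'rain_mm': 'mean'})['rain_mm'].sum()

merge on 'city' (how='inner') → 4 rows:
   rain_mm    city month  wind
0      198   Perth   Jan     8
1      120  Denver   Jan    90
2      229    Oslo   Jul    39
3      181    Oslo   Jul    39
take 3 rows with smallest wind:
   rain_mm   city month  wind
0      198  Perth   Jan     8
2      229   Oslo   Jul    39
3      181   Oslo   Jul    39
group by month, mean of rain_mm:
       rain_mm
month         
Jan      198.0
Jul      205.0
Finally, sum of column 'rain_mm' = 403.0.

403.0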